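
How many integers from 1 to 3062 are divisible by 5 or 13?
⌊3062/5⌋ + ⌊3062/13⌋ - ⌊3062/65⌋ = 612 + 235 - 47 = 800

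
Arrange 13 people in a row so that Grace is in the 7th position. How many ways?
Fix one position: (13-1)! = 479001600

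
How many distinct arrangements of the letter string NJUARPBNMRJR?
12! / (1! × 2! × 1! × 3! × 1! × 1! × 1! × 2!) = 19958400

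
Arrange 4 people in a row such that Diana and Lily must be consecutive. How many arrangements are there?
Treat the 2 as one block: (4-2+1)! × 2! = 6 × 2 = 12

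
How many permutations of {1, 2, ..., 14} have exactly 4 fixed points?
Choose the 4 fixed points C(14,4) = 1001, derange the rest: !10 = Σ_{j=0}^{10} (-1)^j·10!/j! = 3628800 - 3628800 + 1814400 - 604800 + 151200 - 30240 + 5040 - 720 + 90 - 10 + 1 = 1334961. Product = 1001 × 1334961 = 1336295961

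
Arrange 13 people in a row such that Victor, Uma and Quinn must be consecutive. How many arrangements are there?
Treat the 3 as one block: (13-3+1)! × 3! = 39916800 × 6 = 239500800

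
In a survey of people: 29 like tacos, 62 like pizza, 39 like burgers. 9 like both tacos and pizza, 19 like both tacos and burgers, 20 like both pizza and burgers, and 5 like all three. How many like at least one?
|A∪B∪C| = 29+62+39-9-19-20+5 = 87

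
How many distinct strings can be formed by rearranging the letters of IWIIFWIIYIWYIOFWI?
17! / (2! × 4! × 1! × 8! × 2!) = 91891800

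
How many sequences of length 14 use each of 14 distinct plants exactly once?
14! = 87178291200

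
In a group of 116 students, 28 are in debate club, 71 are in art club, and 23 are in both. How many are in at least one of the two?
|A∪B| = |A| + |B| - |A∩B| = 28 + 71 - 23 = 76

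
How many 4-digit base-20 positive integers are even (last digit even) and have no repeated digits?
Last∈{0,2,4,6,8,10,12,14,16,18}. Last=0: 5814. Last nonzero: 9×18×P(18,2) = 49572. Total = 55386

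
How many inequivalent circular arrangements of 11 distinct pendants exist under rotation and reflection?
(11-1)!/2 = 3628800/2 = 1814400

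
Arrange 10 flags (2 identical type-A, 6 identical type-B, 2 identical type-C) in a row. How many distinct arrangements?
10! / (2! × 6! × 2!) = 1260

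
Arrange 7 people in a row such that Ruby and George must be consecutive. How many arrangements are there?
Treat the 2 as one block: (7-2+1)! × 2! = 720 × 2 = 1440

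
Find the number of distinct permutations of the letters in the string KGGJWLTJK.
9! / (2! × 1! × 2! × 1! × 1! × 2!) = 45360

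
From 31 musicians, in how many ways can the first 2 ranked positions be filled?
P(31,2) = 31!/(31-2)! = 930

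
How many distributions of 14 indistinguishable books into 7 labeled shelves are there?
C(14+7-1, 7-1) = C(20, 6) = 38760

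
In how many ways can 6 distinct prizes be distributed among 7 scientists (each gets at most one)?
P(7,6) = 7!/(7-6)! = 5040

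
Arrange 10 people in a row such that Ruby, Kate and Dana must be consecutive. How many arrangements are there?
Treat the 3 as one block: (10-3+1)! × 3! = 40320 × 6 = 241920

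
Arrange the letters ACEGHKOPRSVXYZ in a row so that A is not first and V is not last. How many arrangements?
By inclusion-exclusion: 14! - 2×(14-1)! + (14-2)! = 87178291200 - 12454041600 + 479001600 = 75203251200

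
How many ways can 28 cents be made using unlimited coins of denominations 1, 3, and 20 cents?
Coefficient of x^28 in 1/(1-x^1) · 1/(1-x^3) · 1/(1-x^20). Case on j = number of 20-cent coins (j = 0..1); remainder r = 28 - 20j is made from {1,3} in ⌊r/3⌋+1 ways. r = 28, 8 → 10 + 3 = 13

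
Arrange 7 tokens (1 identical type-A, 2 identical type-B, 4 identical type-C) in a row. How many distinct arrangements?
7! / (1! × 2! × 4!) = 105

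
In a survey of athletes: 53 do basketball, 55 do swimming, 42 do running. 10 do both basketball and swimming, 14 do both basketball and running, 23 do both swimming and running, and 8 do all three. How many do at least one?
|A∪B∪C| = 53+55+42-10-14-23+8 = 111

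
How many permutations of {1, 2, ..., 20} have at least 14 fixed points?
Exactly j fixed points: C(20,j)·!(20-j); sum over j ≥ 14 (derangement numbers via !m = (m-1)·(!(m-1) + !(m-2)): !0..!6 = 1, 0, 1, 2, 9, 44, 265). Σ_{j=14}^{20} C(20,j)·!(20-j) = C(20,14)·!6 + C(20,15)·!5 + C(20,16)·!4 + C(20,17)·!3 + C(20,18)·!2 + C(20,19)·!1 + C(20,20)·!0 = 38760·265 + 15504·44 + 4845·9 + 1140·2 + 190·1 + 20·0 + 1·1 = 10999652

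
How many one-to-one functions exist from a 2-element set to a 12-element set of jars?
P(12,2) = 12!/(12-2)! = 132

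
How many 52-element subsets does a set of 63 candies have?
C(63,52) = 63!/(52!×11!) = 615790256823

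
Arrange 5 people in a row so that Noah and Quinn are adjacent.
Treat as block: (5-1)! × 2! = 24 × 2 = 48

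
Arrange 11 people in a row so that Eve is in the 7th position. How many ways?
Fix one position: (11-1)! = 3628800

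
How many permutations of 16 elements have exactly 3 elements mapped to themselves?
Choose the 3 fixed points C(16,3) = 560, derange the rest: !13 = Σ_{j=0}^{13} (-1)^j·13!/j! = 6227020800 - 6227020800 + 3113510400 - 1037836800 + 259459200 - 51891840 + 8648640 - 1235520 + 154440 - 17160 + 1716 - 156 + 13 - 1 = 2290792932. Product = 560 × 2290792932 = 1282844041920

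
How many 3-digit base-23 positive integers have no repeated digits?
First digit: 22 choices (nonzero). Then descending: 22 × 22 × 21 = 10164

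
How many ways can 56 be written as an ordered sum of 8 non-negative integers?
C(56+8-1, 8-1) = C(63, 7) = 553270671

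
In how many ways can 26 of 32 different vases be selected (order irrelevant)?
C(32,26) = 32!/(26!×6!) = 906192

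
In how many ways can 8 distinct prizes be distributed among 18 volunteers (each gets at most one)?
P(18,8) = 18!/(18-8)! = 1764322560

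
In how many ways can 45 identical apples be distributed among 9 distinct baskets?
C(45+9-1, 9-1) = C(53, 8) = 886322710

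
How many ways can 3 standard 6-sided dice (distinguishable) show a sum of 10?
Coefficient of x^10 in (x + x² + ... + x^6)^3. By inclusion-exclusion on dice exceeding 6: Σ_j (-1)^j C(3,j)·C(10-1-6j, 2) = C(3,0)·C(9,2) - C(3,1)·C(3,2) = 1·36 - 3·3 = 27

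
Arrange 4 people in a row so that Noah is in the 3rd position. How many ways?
Fix one position: (4-1)! = 6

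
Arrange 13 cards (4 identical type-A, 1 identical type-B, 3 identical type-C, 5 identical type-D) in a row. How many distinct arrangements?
13! / (4! × 1! × 3! × 5!) = 360360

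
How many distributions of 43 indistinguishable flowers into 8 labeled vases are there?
C(43+8-1, 8-1) = C(50, 7) = 99884400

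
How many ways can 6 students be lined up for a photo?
6! = 720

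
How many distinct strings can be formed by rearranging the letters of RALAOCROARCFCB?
14! / (1! × 1! × 3! × 1! × 3! × 3! × 2!) = 201801600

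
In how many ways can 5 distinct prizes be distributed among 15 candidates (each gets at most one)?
P(15,5) = 15!/(15-5)! = 360360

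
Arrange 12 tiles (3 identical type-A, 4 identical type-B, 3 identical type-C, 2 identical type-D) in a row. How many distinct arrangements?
12! / (3! × 4! × 3! × 2!) = 277200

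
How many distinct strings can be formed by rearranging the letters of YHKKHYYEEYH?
11! / (2! × 4! × 3! × 2!) = 69300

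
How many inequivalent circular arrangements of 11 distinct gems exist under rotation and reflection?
(11-1)!/2 = 3628800/2 = 1814400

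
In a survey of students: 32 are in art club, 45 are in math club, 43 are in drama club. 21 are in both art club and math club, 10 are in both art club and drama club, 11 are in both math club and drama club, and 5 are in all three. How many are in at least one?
|A∪B∪C| = 32+45+43-21-10-11+5 = 83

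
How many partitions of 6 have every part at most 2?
Let r_j(i) = number of partitions of i into parts ≤ j, for i = 0..6. r_1(i) = 1 for all i; r_j(i) = r_{j-1}(i) + r_j(i-j). Rows j = 2..2: ≤2: 1 1 2 2 3 3 4. r_2(6) = 4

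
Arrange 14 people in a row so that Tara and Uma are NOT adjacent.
Total - adjacent = 14! - (14-1)!×2 = 87178291200 - 12454041600 = 74724249600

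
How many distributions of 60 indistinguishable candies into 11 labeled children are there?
C(60+11-1, 11-1) = C(70, 10) = 396704524216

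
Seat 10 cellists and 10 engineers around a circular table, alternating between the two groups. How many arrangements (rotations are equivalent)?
Fix one of the cellists: (10-1)! ways for the remaining cellists, × 10! ways for the engineers = 362880 × 3628800 = 1316818944000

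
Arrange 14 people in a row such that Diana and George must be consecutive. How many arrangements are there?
Treat the 2 as one block: (14-2+1)! × 2! = 6227020800 × 2 = 12454041600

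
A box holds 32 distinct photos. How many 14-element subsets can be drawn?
C(32,14) = 32!/(14!×18!) = 471435600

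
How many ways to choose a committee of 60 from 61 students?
C(61,60) = 61!/(60!×1!) = 61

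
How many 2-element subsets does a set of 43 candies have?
C(43,2) = 43!/(2!×41!) = 903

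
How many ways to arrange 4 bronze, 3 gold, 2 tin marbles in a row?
9! / (4! × 3! × 2!) = 1260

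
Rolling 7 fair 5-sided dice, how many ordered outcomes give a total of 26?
Coefficient of x^26 in (x + x² + ... + x^5)^7. By inclusion-exclusion on dice exceeding 5: Σ_j (-1)^j C(7,j)·C(26-1-5j, 6) = C(7,0)·C(25,6) - C(7,1)·C(20,6) + C(7,2)·C(15,6) - C(7,3)·C(10,6) = 1·177100 - 7·38760 + 21·5005 - 35·210 = 3535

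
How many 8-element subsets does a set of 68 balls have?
C(68,8) = 68!/(8!×60!) = 7392009768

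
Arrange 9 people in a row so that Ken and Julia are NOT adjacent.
Total - adjacent = 9! - (9-1)!×2 = 362880 - 80640 = 282240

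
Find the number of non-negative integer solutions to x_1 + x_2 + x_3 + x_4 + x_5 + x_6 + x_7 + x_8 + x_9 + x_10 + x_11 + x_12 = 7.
C(7+12-1, 12-1) = C(18, 11) = 31824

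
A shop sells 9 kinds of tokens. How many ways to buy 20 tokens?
C(20+9-1, 9-1) = C(28, 8) = 3108105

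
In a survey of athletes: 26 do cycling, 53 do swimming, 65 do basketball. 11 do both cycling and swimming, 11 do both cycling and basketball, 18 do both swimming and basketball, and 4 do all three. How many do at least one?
|A∪B∪C| = 26+53+65-11-11-18+4 = 108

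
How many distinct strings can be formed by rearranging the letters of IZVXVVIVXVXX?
12! / (4! × 5! × 2! × 1!) = 83160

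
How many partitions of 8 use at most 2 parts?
By conjugation, equals partitions of 8 into parts ≤ 2. Let r_j(i) = number of partitions of i into parts ≤ j, for i = 0..8. r_1(i) = 1 for all i; r_j(i) = r_{j-1}(i) + r_j(i-j). Rows j = 2..2: ≤2: 1 1 2 2 3 3 4 4 5. r_2(8) = 5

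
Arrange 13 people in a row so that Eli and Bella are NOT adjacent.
Total - adjacent = 13! - (13-1)!×2 = 6227020800 - 958003200 = 5269017600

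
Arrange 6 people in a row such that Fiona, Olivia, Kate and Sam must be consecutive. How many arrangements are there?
Treat the 4 as one block: (6-4+1)! × 4! = 6 × 24 = 144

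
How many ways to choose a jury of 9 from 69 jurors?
C(69,9) = 69!/(9!×60!) = 56672074888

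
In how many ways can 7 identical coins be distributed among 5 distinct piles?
C(7+5-1, 5-1) = C(11, 4) = 330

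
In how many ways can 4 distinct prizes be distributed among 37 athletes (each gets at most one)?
P(37,4) = 37!/(37-4)! = 1585080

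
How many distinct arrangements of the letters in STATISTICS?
10! / (3! × 3! × 1! × 2! × 1!) = 50400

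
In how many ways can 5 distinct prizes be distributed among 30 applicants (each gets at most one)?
P(30,5) = 30!/(30-5)! = 17100720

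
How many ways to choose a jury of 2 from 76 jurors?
C(76,2) = 76!/(2!×74!) = 2850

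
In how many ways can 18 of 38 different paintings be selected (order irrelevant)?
C(38,18) = 38!/(18!×20!) = 33578000610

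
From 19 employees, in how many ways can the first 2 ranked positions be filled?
P(19,2) = 19!/(19-2)! = 342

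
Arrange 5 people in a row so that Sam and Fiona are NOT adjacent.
Total - adjacent = 5! - (5-1)!×2 = 120 - 48 = 72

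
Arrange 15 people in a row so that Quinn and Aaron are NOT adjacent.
Total - adjacent = 15! - (15-1)!×2 = 1307674368000 - 174356582400 = 1133317785600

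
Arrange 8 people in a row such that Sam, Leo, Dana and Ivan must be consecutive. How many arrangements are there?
Treat the 4 as one block: (8-4+1)! × 4! = 120 × 24 = 2880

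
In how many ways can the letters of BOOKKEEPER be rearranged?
10! / (1! × 2! × 2! × 3! × 1! × 1!) = 151200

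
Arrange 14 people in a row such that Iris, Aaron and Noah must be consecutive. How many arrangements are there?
Treat the 3 as one block: (14-3+1)! × 3! = 479001600 × 6 = 2874009600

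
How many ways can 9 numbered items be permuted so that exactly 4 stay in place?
Choose the 4 fixed points C(9,4) = 126, derange the rest: !5 = Σ_{j=0}^{5} (-1)^j·5!/j! = 120 - 120 + 60 - 20 + 5 - 1 = 44. Product = 126 × 44 = 5544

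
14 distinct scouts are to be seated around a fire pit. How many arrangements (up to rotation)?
Circular: fix one position, arrange the rest. (14-1)! = 6227020800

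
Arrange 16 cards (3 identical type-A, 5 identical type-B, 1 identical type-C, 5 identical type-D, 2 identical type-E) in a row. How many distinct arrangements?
16! / (3! × 5! × 1! × 5! × 2!) = 121080960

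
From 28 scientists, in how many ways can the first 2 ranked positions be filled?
P(28,2) = 28!/(28-2)! = 756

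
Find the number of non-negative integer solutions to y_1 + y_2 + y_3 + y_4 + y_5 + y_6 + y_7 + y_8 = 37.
C(37+8-1, 8-1) = C(44, 7) = 38320568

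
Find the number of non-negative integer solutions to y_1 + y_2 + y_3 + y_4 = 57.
C(57+4-1, 4-1) = C(60, 3) = 34220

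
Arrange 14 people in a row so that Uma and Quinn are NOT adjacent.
Total - adjacent = 14! - (14-1)!×2 = 87178291200 - 12454041600 = 74724249600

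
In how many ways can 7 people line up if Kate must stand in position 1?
Fix one position: (7-1)! = 720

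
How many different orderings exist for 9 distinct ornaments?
9! = 362880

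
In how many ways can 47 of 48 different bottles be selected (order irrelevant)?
C(48,47) = 48!/(47!×1!) = 48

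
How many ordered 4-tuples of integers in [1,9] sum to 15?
Coefficient of x^15 in (x + x² + ... + x^9)^4. By inclusion-exclusion on dice exceeding 9: Σ_j (-1)^j C(4,j)·C(15-1-9j, 3) = C(4,0)·C(14,3) - C(4,1)·C(5,3) = 1·364 - 4·10 = 324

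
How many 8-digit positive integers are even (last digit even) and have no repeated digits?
Last∈{0,2,4,6,8}. Last=0: 181440. Last nonzero: 4×8×P(8,6) = 645120. Total = 826560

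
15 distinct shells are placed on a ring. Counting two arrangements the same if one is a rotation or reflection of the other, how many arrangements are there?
(15-1)!/2 = 87178291200/2 = 43589145600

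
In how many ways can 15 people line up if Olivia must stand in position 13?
Fix one position: (15-1)! = 87178291200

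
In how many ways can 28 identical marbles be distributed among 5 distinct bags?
C(28+5-1, 5-1) = C(32, 4) = 35960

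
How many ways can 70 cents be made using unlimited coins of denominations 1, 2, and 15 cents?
Coefficient of x^70 in 1/(1-x^1) · 1/(1-x^2) · 1/(1-x^15). Case on j = number of 15-cent coins (j = 0..4); remainder r = 70 - 15j is made from {1,2} in ⌊r/2⌋+1 ways. r = 70, 55, 40, 25, 10 → 36 + 28 + 21 + 13 + 6 = 104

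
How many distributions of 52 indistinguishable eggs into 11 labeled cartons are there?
C(52+11-1, 11-1) = C(62, 10) = 107518933731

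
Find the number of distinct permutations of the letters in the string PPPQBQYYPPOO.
12! / (1! × 5! × 2! × 2! × 2!) = 498960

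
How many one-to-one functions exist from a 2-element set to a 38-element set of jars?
P(38,2) = 38!/(38-2)! = 1406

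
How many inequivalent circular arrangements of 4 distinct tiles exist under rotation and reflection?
(4-1)!/2 = 6/2 = 3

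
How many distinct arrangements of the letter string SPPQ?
4! / (1! × 2! × 1!) = 12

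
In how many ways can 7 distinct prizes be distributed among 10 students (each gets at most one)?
P(10,7) = 10!/(10-7)! = 604800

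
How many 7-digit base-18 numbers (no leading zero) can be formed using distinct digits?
First digit: 17 choices (nonzero). Then descending: 17 × 17 × 16 × 15 × 14 × 13 × 12 = 151482240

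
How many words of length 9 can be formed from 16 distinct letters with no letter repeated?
P(16,9) = 16!/(16-9)! = 4151347200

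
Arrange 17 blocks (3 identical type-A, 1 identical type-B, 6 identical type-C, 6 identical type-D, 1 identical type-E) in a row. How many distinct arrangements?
17! / (3! × 1! × 6! × 6! × 1!) = 114354240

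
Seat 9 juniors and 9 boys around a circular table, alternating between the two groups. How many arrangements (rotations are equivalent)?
Fix one of the juniors: (9-1)! ways for the remaining juniors, × 9! ways for the boys = 40320 × 362880 = 14631321600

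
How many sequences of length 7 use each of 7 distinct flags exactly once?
7! = 5040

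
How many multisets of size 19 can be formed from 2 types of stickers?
C(19+2-1, 2-1) = C(20, 1) = 20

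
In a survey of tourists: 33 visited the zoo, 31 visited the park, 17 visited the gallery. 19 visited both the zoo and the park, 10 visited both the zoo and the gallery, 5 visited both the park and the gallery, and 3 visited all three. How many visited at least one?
|A∪B∪C| = 33+31+17-19-10-5+3 = 50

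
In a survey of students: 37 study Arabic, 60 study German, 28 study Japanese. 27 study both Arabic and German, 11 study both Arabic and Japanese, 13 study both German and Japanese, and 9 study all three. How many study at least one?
|A∪B∪C| = 37+60+28-27-11-13+9 = 83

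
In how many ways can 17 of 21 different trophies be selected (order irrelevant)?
C(21,17) = 21!/(17!×4!) = 5985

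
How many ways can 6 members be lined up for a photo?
6! = 720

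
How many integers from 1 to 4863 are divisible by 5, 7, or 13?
⌊4863/5⌋+⌊4863/7⌋+⌊4863/13⌋ - ⌊4863/35⌋-⌊4863/65⌋-⌊4863/91⌋ + ⌊4863/455⌋ = 972+694+374 - 138-74-53 + 10 = 1785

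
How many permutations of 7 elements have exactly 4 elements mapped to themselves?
Choose the 4 fixed points C(7,4) = 35, derange the rest: !3 = Σ_{j=0}^{3} (-1)^j·3!/j! = 6 - 6 + 3 - 1 = 2. Product = 35 × 2 = 70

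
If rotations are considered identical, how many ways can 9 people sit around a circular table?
Circular: fix one position, arrange the rest. (9-1)! = 40320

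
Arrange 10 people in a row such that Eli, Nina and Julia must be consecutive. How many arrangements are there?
Treat the 3 as one block: (10-3+1)! × 3! = 40320 × 6 = 241920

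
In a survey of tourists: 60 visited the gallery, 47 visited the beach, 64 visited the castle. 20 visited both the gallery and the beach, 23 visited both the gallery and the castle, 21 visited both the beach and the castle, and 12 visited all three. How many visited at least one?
|A∪B∪C| = 60+47+64-20-23-21+12 = 119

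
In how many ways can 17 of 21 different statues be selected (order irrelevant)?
C(21,17) = 21!/(17!×4!) = 5985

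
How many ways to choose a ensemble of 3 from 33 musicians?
C(33,3) = 33!/(3!×30!) = 5456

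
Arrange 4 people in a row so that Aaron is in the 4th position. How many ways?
Fix one position: (4-1)! = 6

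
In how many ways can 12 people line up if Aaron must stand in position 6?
Fix one position: (12-1)! = 39916800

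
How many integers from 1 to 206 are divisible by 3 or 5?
⌊206/3⌋ + ⌊206/5⌋ - ⌊206/15⌋ = 68 + 41 - 13 = 96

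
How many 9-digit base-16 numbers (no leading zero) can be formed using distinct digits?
First digit: 15 choices (nonzero). Then descending: 15 × 15 × 14 × 13 × 12 × 11 × 10 × 9 × 8 = 3891888000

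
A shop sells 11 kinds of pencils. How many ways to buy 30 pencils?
C(30+11-1, 11-1) = C(40, 10) = 847660528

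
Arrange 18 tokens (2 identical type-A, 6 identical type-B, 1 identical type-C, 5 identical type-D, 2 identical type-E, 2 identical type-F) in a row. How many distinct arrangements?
18! / (2! × 6! × 1! × 5! × 2! × 2!) = 9262693440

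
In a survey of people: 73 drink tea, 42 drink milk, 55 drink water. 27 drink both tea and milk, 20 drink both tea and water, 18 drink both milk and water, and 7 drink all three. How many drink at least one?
|A∪B∪C| = 73+42+55-27-20-18+7 = 112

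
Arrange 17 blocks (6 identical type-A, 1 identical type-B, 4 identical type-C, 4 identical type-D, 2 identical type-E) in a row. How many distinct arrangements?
17! / (6! × 1! × 4! × 4! × 2!) = 428828400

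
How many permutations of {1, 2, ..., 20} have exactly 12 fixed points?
Choose the 12 fixed points C(20,12) = 125970, derange the rest: !8 = Σ_{j=0}^{8} (-1)^j·8!/j! = 40320 - 40320 + 20160 - 6720 + 1680 - 336 + 56 - 8 + 1 = 14833. Product = 125970 × 14833 = 1868513010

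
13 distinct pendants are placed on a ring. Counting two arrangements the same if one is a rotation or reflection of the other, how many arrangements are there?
(13-1)!/2 = 479001600/2 = 239500800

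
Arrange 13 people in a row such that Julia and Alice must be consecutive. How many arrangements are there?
Treat the 2 as one block: (13-2+1)! × 2! = 479001600 × 2 = 958003200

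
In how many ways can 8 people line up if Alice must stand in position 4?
Fix one position: (8-1)! = 5040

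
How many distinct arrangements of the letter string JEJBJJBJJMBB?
12! / (6! × 4! × 1! × 1!) = 27720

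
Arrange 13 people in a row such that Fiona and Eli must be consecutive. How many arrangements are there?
Treat the 2 as one block: (13-2+1)! × 2! = 479001600 × 2 = 958003200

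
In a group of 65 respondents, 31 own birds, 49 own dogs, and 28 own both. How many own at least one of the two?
|A∪B| = |A| + |B| - |A∩B| = 31 + 49 - 28 = 52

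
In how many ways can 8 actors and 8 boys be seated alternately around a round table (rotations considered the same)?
Fix one of the actors: (8-1)! ways for the remaining actors, × 8! ways for the boys = 5040 × 40320 = 203212800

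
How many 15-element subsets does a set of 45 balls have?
C(45,15) = 45!/(15!×30!) = 344867425584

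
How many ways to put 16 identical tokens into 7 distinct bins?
C(16+7-1, 7-1) = C(22, 6) = 74613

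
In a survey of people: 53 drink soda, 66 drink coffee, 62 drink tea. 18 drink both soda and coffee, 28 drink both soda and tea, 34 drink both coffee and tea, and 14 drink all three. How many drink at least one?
|A∪B∪C| = 53+66+62-18-28-34+14 = 115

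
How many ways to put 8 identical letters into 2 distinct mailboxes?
C(8+2-1, 2-1) = C(9, 1) = 9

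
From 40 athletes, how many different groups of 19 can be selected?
C(40,19) = 40!/(19!×21!) = 131282408400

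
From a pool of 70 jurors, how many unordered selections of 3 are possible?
C(70,3) = 70!/(3!×67!) = 54740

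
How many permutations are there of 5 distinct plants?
5! = 120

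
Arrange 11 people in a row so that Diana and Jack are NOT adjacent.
Total - adjacent = 11! - (11-1)!×2 = 39916800 - 7257600 = 32659200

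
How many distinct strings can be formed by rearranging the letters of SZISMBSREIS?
11! / (1! × 2! × 1! × 4! × 1! × 1! × 1!) = 831600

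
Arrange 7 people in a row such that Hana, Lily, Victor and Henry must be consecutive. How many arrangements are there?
Treat the 4 as one block: (7-4+1)! × 4! = 24 × 24 = 576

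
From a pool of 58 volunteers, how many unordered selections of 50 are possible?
C(58,50) = 58!/(50!×8!) = 1916797311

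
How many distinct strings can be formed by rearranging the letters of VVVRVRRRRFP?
11! / (1! × 4! × 1! × 5!) = 13860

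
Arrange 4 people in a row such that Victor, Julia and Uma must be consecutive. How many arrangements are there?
Treat the 3 as one block: (4-3+1)! × 3! = 2 × 6 = 12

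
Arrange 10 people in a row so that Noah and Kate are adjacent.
Treat as block: (10-1)! × 2! = 362880 × 2 = 725760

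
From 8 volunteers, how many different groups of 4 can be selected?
C(8,4) = 8!/(4!×4!) = 70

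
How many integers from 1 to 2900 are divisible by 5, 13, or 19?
⌊2900/5⌋+⌊2900/13⌋+⌊2900/19⌋ - ⌊2900/65⌋-⌊2900/95⌋-⌊2900/247⌋ + ⌊2900/1235⌋ = 580+223+152 - 44-30-11 + 2 = 872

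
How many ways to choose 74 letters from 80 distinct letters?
C(80,74) = 80!/(74!×6!) = 300500200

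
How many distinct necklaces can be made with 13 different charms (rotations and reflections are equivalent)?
(13-1)!/2 = 479001600/2 = 239500800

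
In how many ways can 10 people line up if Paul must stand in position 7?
Fix one position: (10-1)! = 362880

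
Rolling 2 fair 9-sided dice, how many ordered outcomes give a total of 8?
Coefficient of x^8 in (x + x² + ... + x^9)^2. By inclusion-exclusion on dice exceeding 9: Σ_j (-1)^j C(2,j)·C(8-1-9j, 1) = C(2,0)·C(7,1) = 1·7 = 7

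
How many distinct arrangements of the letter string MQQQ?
4! / (3! × 1!) = 4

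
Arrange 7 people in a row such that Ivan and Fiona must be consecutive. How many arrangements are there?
Treat the 2 as one block: (7-2+1)! × 2! = 720 × 2 = 1440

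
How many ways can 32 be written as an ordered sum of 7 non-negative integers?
C(32+7-1, 7-1) = C(38, 6) = 2760681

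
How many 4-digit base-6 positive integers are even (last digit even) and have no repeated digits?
Last∈{0,2,4}. Last=0: 60. Last nonzero: 2×4×P(4,2) = 96. Total = 156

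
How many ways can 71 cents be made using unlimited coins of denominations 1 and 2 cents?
Coefficient of x^71 in 1/(1-x^1) · 1/(1-x^2). Use j coins of 2 for j = 0..⌊71/2⌋ = 35, the rest in 1s: 35 + 1 = 36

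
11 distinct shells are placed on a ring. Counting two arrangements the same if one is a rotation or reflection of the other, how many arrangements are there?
(11-1)!/2 = 3628800/2 = 1814400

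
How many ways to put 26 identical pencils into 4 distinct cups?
C(26+4-1, 4-1) = C(29, 3) = 3654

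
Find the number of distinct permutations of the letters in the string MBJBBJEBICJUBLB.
15! / (1! × 6! × 1! × 1! × 1! × 1! × 3! × 1!) = 302702400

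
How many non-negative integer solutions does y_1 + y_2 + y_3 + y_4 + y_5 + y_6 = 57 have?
C(57+6-1, 6-1) = C(62, 5) = 6471002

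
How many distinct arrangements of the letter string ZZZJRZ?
6! / (1! × 4! × 1!) = 30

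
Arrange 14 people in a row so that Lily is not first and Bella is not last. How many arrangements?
By inclusion-exclusion: 14! - 2×(14-1)! + (14-2)! = 87178291200 - 12454041600 + 479001600 = 75203251200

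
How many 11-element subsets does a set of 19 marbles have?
C(19,11) = 19!/(11!×8!) = 75582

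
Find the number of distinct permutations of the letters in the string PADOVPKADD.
10! / (3! × 1! × 2! × 1! × 2! × 1!) = 151200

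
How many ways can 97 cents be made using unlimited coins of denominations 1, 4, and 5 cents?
Coefficient of x^97 in 1/(1-x^1) · 1/(1-x^4) · 1/(1-x^5). Case on j = number of 5-cent coins (j = 0..19); remainder r = 97 - 5j is made from {1,4} in ⌊r/4⌋+1 ways. r = 97, 92, 87, 82, 77, 72, 67, 62, 57, 52, 47, 42, 37, 32, 27, 22, 17, 12, 7, 2 → 25 + 24 + 22 + 21 + 20 + 19 + 17 + 16 + 15 + 14 + 12 + 11 + 10 + 9 + 7 + 6 + 5 + 4 + 2 + 1 = 260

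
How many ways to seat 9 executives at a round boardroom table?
Circular: fix one position, arrange the rest. (9-1)! = 40320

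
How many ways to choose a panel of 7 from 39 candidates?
C(39,7) = 39!/(7!×32!) = 15380937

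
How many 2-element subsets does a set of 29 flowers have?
C(29,2) = 29!/(2!×27!) = 406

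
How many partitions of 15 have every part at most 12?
Let r_j(i) = number of partitions of i into parts ≤ j, for i = 0..15. r_1(i) = 1 for all i; r_j(i) = r_{j-1}(i) + r_j(i-j). Rows j = 2..12: ≤2: 1 1 2 2 3 3 4 4 5 5 6 6 7 7 8 8; ≤3: 1 1 2 3 4 5 7 8 10 12 14 16 19 21 24 27; ≤4: 1 1 2 3 5 6 9 11 15 18 23 27 34 39 47 54; ≤5: 1 1 2 3 5 7 10 13 18 23 30 37 47 57 70 84; ≤6: 1 1 2 3 5 7 11 14 20 26 35 44 58 71 90 110; ≤7: 1 1 2 3 5 7 11 15 21 28 38 49 65 82 105 131; ≤8: 1 1 2 3 5 7 11 15 22 29 40 52 70 89 116 146; ≤9: 1 1 2 3 5 7 11 15 22 30 41 54 73 94 123 157; ≤10: 1 1 2 3 5 7 11 15 22 30 42 55 75 97 128 164; ≤11: 1 1 2 3 5 7 11 15 22 30 42 56 76 99 131 169; ≤12: 1 1 2 3 5 7 11 15 22 30 42 56 77 100 133 172. r_12(15) = 172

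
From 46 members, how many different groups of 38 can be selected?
C(46,38) = 46!/(38!×8!) = 260932815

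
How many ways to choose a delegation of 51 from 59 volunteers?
C(59,51) = 59!/(51!×8!) = 2217471399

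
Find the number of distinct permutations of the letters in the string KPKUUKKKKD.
10! / (2! × 6! × 1! × 1!) = 2520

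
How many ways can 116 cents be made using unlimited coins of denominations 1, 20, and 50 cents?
Coefficient of x^116 in 1/(1-x^1) · 1/(1-x^20) · 1/(1-x^50). Case on j = number of 50-cent coins (j = 0..2); remainder r = 116 - 50j is made from {1,20} in ⌊r/20⌋+1 ways. r = 116, 66, 16 → 6 + 4 + 1 = 11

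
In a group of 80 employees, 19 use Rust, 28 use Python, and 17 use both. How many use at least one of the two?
|A∪B| = |A| + |B| - |A∩B| = 19 + 28 - 17 = 30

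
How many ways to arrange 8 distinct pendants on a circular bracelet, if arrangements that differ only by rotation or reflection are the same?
(8-1)!/2 = 5040/2 = 2520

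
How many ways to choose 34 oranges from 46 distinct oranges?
C(46,34) = 46!/(34!×12!) = 38910617655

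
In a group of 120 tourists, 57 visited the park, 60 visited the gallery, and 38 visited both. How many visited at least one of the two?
|A∪B| = |A| + |B| - |A∩B| = 57 + 60 - 38 = 79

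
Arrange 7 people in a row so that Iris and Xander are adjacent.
Treat as block: (7-1)! × 2! = 720 × 2 = 1440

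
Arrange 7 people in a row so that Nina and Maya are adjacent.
Treat as block: (7-1)! × 2! = 720 × 2 = 1440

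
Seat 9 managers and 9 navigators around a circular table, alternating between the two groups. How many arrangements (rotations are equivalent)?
Fix one of the managers: (9-1)! ways for the remaining managers, × 9! ways for the navigators = 40320 × 362880 = 14631321600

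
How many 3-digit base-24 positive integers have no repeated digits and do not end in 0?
Last digit: 23 nonzero choices. First digit: 22 (nonzero, ≠last). Middle 1: P(22,1) = 22. Total = 11132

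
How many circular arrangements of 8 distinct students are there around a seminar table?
Circular: fix one position, arrange the rest. (8-1)! = 5040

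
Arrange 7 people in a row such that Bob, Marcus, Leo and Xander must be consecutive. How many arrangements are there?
Treat the 4 as one block: (7-4+1)! × 4! = 24 × 24 = 576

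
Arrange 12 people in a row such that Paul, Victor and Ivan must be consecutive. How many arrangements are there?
Treat the 3 as one block: (12-3+1)! × 3! = 3628800 × 6 = 21772800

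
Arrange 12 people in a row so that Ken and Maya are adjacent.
Treat as block: (12-1)! × 2! = 39916800 × 2 = 79833600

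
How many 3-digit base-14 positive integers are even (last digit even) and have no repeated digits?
Last∈{0,2,4,6,8,10,12}. Last=0: 156. Last nonzero: 6×12×P(12,1) = 864. Total = 1020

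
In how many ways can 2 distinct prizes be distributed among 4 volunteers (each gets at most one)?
P(4,2) = 4!/(4-2)! = 12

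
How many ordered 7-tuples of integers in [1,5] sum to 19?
Coefficient of x^19 in (x + x² + ... + x^5)^7. By inclusion-exclusion on dice exceeding 5: Σ_j (-1)^j C(7,j)·C(19-1-5j, 6) = C(7,0)·C(18,6) - C(7,1)·C(13,6) + C(7,2)·C(8,6) = 1·18564 - 7·1716 + 21·28 = 7140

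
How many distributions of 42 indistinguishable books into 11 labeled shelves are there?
C(42+11-1, 11-1) = C(52, 10) = 15820024220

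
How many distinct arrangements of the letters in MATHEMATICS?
11! / (2! × 2! × 2! × 1! × 1! × 1! × 1! × 1!) = 4989600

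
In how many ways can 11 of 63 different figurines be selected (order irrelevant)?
C(63,11) = 63!/(11!×52!) = 615790256823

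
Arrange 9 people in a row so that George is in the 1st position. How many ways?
Fix one position: (9-1)! = 40320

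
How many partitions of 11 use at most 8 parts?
By conjugation, equals partitions of 11 into parts ≤ 8. Let r_j(i) = number of partitions of i into parts ≤ j, for i = 0..11. r_1(i) = 1 for all i; r_j(i) = r_{j-1}(i) + r_j(i-j). Rows j = 2..8: ≤2: 1 1 2 2 3 3 4 4 5 5 6 6; ≤3: 1 1 2 3 4 5 7 8 10 12 14 16; ≤4: 1 1 2 3 5 6 9 11 15 18 23 27; ≤5: 1 1 2 3 5 7 10 13 18 23 30 37; ≤6: 1 1 2 3 5 7 11 14 20 26 35 44; ≤7: 1 1 2 3 5 7 11 15 21 28 38 49; ≤8: 1 1 2 3 5 7 11 15 22 29 40 52. r_8(11) = 52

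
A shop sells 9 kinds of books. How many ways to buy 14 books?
C(14+9-1, 9-1) = C(22, 8) = 319770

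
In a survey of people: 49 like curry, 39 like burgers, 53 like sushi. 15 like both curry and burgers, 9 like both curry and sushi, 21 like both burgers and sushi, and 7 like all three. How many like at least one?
|A∪B∪C| = 49+39+53-15-9-21+7 = 103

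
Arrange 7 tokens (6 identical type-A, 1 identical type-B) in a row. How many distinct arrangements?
7! / (6! × 1!) = 7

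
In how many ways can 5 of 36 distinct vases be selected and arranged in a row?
P(36,5) = 36!/(36-5)! = 45239040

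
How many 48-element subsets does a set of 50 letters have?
C(50,48) = 50!/(48!×2!) = 1225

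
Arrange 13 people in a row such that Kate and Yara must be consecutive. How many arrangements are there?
Treat the 2 as one block: (13-2+1)! × 2! = 479001600 × 2 = 958003200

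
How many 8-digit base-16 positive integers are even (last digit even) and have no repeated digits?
Last∈{0,2,4,6,8,10,12,14}. Last=0: 32432400. Last nonzero: 7×14×P(14,6) = 211891680. Total = 244324080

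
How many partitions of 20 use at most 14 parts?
By conjugation, equals partitions of 20 into parts ≤ 14. Let r_j(i) = number of partitions of i into parts ≤ j, for i = 0..20. r_1(i) = 1 for all i; r_j(i) = r_{j-1}(i) + r_j(i-j). Rows j = 2..14: ≤2: 1 1 2 2 3 3 4 4 5 5 6 6 7 7 8 8 9 9 10 10 11; ≤3: 1 1 2 3 4 5 7 8 10 12 14 16 19 21 24 27 30 33 37 40 44; ≤4: 1 1 2 3 5 6 9 11 15 18 23 27 34 39 47 54 64 72 84 94 108; ≤5: 1 1 2 3 5 7 10 13 18 23 30 37 47 57 70 84 101 119 141 164 192; ≤6: 1 1 2 3 5 7 11 14 20 26 35 44 58 71 90 110 136 163 199 235 282; ≤7: 1 1 2 3 5 7 11 15 21 28 38 49 65 82 105 131 164 201 248 300 364; ≤8: 1 1 2 3 5 7 11 15 22 29 40 52 70 89 116 146 186 230 288 352 434; ≤9: 1 1 2 3 5 7 11 15 22 30 41 54 73 94 123 157 201 252 318 393 488; ≤10: 1 1 2 3 5 7 11 15 22 30 42 55 75 97 128 164 212 267 340 423 530; ≤11: 1 1 2 3 5 7 11 15 22 30 42 56 76 99 131 169 219 278 355 445 560; ≤12: 1 1 2 3 5 7 11 15 22 30 42 56 77 100 133 172 224 285 366 460 582; ≤13: 1 1 2 3 5 7 11 15 22 30 42 56 77 101 134 174 227 290 373 471 597; ≤14: 1 1 2 3 5 7 11 15 22 30 42 56 77 101 135 175 229 293 378 478 608. r_14(20) = 608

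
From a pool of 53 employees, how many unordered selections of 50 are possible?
C(53,50) = 53!/(50!×3!) = 23426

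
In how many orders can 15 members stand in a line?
15! = 1307674368000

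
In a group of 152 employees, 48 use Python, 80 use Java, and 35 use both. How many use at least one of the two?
|A∪B| = |A| + |B| - |A∩B| = 48 + 80 - 35 = 93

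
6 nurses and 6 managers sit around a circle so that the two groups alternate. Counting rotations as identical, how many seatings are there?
Fix one of the nurses: (6-1)! ways for the remaining nurses, × 6! ways for the managers = 120 × 720 = 86400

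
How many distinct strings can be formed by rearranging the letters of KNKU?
4! / (1! × 1! × 2!) = 12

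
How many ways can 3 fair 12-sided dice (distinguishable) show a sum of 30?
Coefficient of x^30 in (x + x² + ... + x^12)^3. By inclusion-exclusion on dice exceeding 12: Σ_j (-1)^j C(3,j)·C(30-1-12j, 2) = C(3,0)·C(29,2) - C(3,1)·C(17,2) + C(3,2)·C(5,2) = 1·406 - 3·136 + 3·10 = 28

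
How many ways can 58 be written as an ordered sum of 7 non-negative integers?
C(58+7-1, 7-1) = C(64, 6) = 74974368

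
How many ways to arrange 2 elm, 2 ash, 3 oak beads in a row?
7! / (2! × 2! × 3!) = 210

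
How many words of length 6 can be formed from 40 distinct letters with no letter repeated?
P(40,6) = 40!/(40-6)! = 2763633600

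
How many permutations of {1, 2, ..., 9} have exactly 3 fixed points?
Choose the 3 fixed points C(9,3) = 84, derange the rest: !6 = Σ_{j=0}^{6} (-1)^j·6!/j! = 720 - 720 + 360 - 120 + 30 - 6 + 1 = 265. Product = 84 × 265 = 22260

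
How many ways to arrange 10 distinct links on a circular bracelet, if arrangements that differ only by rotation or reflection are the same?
(10-1)!/2 = 362880/2 = 181440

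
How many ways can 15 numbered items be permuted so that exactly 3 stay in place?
Choose the 3 fixed points C(15,3) = 455, derange the rest: !12 = Σ_{j=0}^{12} (-1)^j·12!/j! = 479001600 - 479001600 + 239500800 - 79833600 + 19958400 - 3991680 + 665280 - 95040 + 11880 - 1320 + 132 - 12 + 1 = 176214841. Product = 455 × 176214841 = 80177752655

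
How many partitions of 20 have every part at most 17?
Let r_j(i) = number of partitions of i into parts ≤ j, for i = 0..20. r_1(i) = 1 for all i; r_j(i) = r_{j-1}(i) + r_j(i-j). Rows j = 2..17: ≤2: 1 1 2 2 3 3 4 4 5 5 6 6 7 7 8 8 9 9 10 10 11; ≤3: 1 1 2 3 4 5 7 8 10 12 14 16 19 21 24 27 30 33 37 40 44; ≤4: 1 1 2 3 5 6 9 11 15 18 23 27 34 39 47 54 64 72 84 94 108; ≤5: 1 1 2 3 5 7 10 13 18 23 30 37 47 57 70 84 101 119 141 164 192; ≤6: 1 1 2 3 5 7 11 14 20 26 35 44 58 71 90 110 136 163 199 235 282; ≤7: 1 1 2 3 5 7 11 15 21 28 38 49 65 82 105 131 164 201 248 300 364; ≤8: 1 1 2 3 5 7 11 15 22 29 40 52 70 89 116 146 186 230 288 352 434; ≤9: 1 1 2 3 5 7 11 15 22 30 41 54 73 94 123 157 201 252 318 393 488; ≤10: 1 1 2 3 5 7 11 15 22 30 42 55 75 97 128 164 212 267 340 423 530; ≤11: 1 1 2 3 5 7 11 15 22 30 42 56 76 99 131 169 219 278 355 445 560; ≤12: 1 1 2 3 5 7 11 15 22 30 42 56 77 100 133 172 224 285 366 460 582; ≤13: 1 1 2 3 5 7 11 15 22 30 42 56 77 101 134 174 227 290 373 471 597; ≤14: 1 1 2 3 5 7 11 15 22 30 42 56 77 101 135 175 229 293 378 478 608; ≤15: 1 1 2 3 5 7 11 15 22 30 42 56 77 101 135 176 230 295 381 483 615; ≤16: 1 1 2 3 5 7 11 15 22 30 42 56 77 101 135 176 231 296 383 486 620; ≤17: 1 1 2 3 5 7 11 15 22 30 42 56 77 101 135 176 231 297 384 488 623. r_17(20) = 623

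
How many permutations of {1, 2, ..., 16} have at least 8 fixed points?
Exactly j fixed points: C(16,j)·!(16-j); sum over j ≥ 8 (derangement numbers via !m = (m-1)·(!(m-1) + !(m-2)): !0..!8 = 1, 0, 1, 2, 9, 44, 265, 1854, 14833). Σ_{j=8}^{16} C(16,j)·!(16-j) = C(16,8)·!8 + C(16,9)·!7 + C(16,10)·!6 + C(16,11)·!5 + C(16,12)·!4 + C(16,13)·!3 + C(16,14)·!2 + C(16,15)·!1 + C(16,16)·!0 = 12870·14833 + 11440·1854 + 8008·265 + 4368·44 + 1820·9 + 560·2 + 120·1 + 16·0 + 1·1 = 214442403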